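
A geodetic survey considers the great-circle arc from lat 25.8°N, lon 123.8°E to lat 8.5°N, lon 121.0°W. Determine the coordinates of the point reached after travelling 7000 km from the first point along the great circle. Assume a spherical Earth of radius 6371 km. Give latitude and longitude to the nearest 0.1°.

Write both endpoints as unit vectors p₁, p₂ with components (cos φ cos λ, cos φ sin λ, sin φ).
The central angle between the endpoints is δ = arccos(p₁·p₂) ≈ 1.891 rad (108.3°). The total great-circle distance is δ·R ≈ 1.891 × 6371 ≈ 12048 km, so the target fraction is f = 7000/12048 ≈ 0.581.
Interpolate at f ≈ 0.581 with slerp weights a = sin((1−f)δ)/sin δ ≈ 0.750, b = sin(fδ)/sin δ ≈ 0.938.
p = a·p₁ + b·p₂ ≈ (-0.854, -0.234, 0.465); φ = arcsin(p_z) ≈ 27.72°, λ = atan2(p_y, p_x) ≈ -164.65°.

≈ lat 27.7°N, lon 164.7°W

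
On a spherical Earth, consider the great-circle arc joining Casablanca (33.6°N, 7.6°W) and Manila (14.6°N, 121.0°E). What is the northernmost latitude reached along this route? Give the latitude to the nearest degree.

The great circle lies in the plane with unit normal n̂ = (p₁ × p₂)/|p₁ × p₂|.
Here n̂_z ≈ +0.676; the vertex latitude is φ_max = arccos|n̂_z| ≈ 47.5°.

≈ 47°N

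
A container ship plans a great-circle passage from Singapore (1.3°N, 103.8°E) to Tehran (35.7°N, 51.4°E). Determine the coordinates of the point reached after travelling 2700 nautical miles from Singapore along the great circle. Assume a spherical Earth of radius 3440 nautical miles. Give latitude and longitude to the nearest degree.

Convert each endpoint to a unit vector on the sphere (x = cos φ cos λ, y = cos φ sin λ, z = sin φ).
The central angle between the endpoints is δ = arccos(p₁·p₂) ≈ 1.037 rad (59.4°). The total great-circle distance is δ·R ≈ 1.037 × 3440 ≈ 3568 nmi, so the target fraction is f = 2700/3568 ≈ 0.757.
Interpolate at f ≈ 0.757 with slerp weights a = sin((1−f)δ)/sin δ ≈ 0.290, b = sin(fδ)/sin δ ≈ 0.821.
p = a·p₁ + b·p₂ ≈ (0.347, 0.803, 0.486); φ = arcsin(p_z) ≈ 29.05°, λ = atan2(p_y, p_x) ≈ 66.63°.

≈ (29°N, 67°E)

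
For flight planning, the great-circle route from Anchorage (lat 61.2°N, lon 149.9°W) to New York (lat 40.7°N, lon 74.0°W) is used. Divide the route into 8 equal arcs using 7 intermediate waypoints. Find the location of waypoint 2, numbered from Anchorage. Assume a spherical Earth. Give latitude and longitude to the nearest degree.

Write both endpoints as unit vectors p₁, p₂ with components (cos φ cos λ, cos φ sin λ, sin φ).
The central angle between the endpoints is δ = arccos(p₁·p₂) ≈ 0.849 rad (48.7°).
Interpolate at f = 2/8 with slerp weights a = sin((1−f)δ)/sin δ ≈ 0.792, b = sin(fδ)/sin δ ≈ 0.281.
p = a·p₁ + b·p₂ ≈ (-0.272, -0.396, 0.877); φ = arcsin(p_z) ≈ 61.31°, λ = atan2(p_y, p_x) ≈ -124.44°.

≈ lat 61°N, lon 124°W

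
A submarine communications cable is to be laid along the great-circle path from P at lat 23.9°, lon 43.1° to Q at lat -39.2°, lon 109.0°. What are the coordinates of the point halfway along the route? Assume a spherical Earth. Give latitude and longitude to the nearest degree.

≈ lat -9°, lon 73°

Write both endpoints as unit vectors p₁, p₂ with components (cos φ cos λ, cos φ sin λ, sin φ).
The central angle between the endpoints is δ = arccos(p₁·p₂) ≈ 1.538 rad (88.1°).
Interpolate at f = 1/2 with slerp weights a = sin((1−f)δ)/sin δ ≈ 0.696, b = sin(fδ)/sin δ ≈ 0.696.
p = a·p₁ + b·p₂ ≈ (0.289, 0.944, -0.158); φ = arcsin(p_z) ≈ -9.08°, λ = atan2(p_y, p_x) ≈ 72.99°.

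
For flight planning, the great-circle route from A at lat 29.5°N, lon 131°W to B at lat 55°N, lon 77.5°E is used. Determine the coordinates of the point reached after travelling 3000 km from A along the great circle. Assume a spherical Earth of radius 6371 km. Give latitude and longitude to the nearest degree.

Write both endpoints as unit vectors p₁, p₂ with components (cos φ cos λ, cos φ sin λ, sin φ).
The central angle between the endpoints is δ = arccos(p₁·p₂) ≈ 1.606 rad (92.0°). The total great-circle distance is δ·R ≈ 1.606 × 6371 ≈ 10233 km, so the target fraction is f = 3000/10233 ≈ 0.293.
Interpolate at f ≈ 0.293 with slerp weights a = sin((1−f)δ)/sin δ ≈ 0.907, b = sin(fδ)/sin δ ≈ 0.454.
p = a·p₁ + b·p₂ ≈ (-0.462, -0.342, 0.819); φ = arcsin(p_z) ≈ 54.94°, λ = atan2(p_y, p_x) ≈ -143.49°.

≈ lat 55°N, lon 143°W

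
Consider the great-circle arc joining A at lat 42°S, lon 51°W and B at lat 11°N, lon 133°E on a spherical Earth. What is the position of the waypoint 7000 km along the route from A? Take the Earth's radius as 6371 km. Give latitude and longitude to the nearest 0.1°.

Convert each endpoint to a unit vector on the sphere (x = cos φ cos λ, y = cos φ sin λ, z = sin φ).
The central angle between the endpoints is δ = arccos(p₁·p₂) ≈ 2.597 rad (148.8°). The total great-circle distance is δ·R ≈ 2.597 × 6371 ≈ 16546 km, so the target fraction is f = 7000/16546 ≈ 0.423.
Interpolate at f ≈ 0.423 with slerp weights a = sin((1−f)δ)/sin δ ≈ 1.926, b = sin(fδ)/sin δ ≈ 1.719.
p = a·p₁ + b·p₂ ≈ (-0.251, 0.122, -0.960); φ = arcsin(p_z) ≈ -73.81°, λ = atan2(p_y, p_x) ≈ 153.97°.

≈ lat 73.8°S, lon 154.0°E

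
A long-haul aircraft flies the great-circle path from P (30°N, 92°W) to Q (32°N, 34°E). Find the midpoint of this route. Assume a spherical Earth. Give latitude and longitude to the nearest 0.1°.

Write both endpoints as unit vectors p₁, p₂ with components (cos φ cos λ, cos φ sin λ, sin φ).
The central angle between the endpoints is δ = arccos(p₁·p₂) ≈ 1.738 rad (99.6°).
Interpolate at f = 1/2 with slerp weights a = sin((1−f)δ)/sin δ ≈ 0.775, b = sin(fδ)/sin δ ≈ 0.775.
p = a·p₁ + b·p₂ ≈ (0.521, -0.303, 0.798); φ = arcsin(p_z) ≈ 52.92°, λ = atan2(p_y, p_x) ≈ -30.18°.

≈ (52.9°N, 30.2°W)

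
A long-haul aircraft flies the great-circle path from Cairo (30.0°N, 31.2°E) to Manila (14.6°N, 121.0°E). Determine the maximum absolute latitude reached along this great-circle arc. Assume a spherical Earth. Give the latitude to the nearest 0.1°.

The great circle lies in the plane with unit normal n̂ = (p₁ × p₂)/|p₁ × p₂|.
Here n̂_z ≈ +0.845; the vertex latitude is φ_max = arccos|n̂_z| ≈ 32.3°.

≈ 32.3°N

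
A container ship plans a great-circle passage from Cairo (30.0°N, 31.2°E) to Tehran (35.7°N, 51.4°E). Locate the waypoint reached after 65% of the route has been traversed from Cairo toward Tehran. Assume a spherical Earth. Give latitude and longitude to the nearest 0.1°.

≈ (34.1°N, 44.0°E)

The haversine formula gives a central angle δ ≈ 0.312 rad (17.9°) between the endpoints.
Interpolate at f = 0.65 with slerp weights a = sin((1−f)δ)/sin δ ≈ 0.355, b = sin(fδ)/sin δ ≈ 0.656.
p = a·p₁ + b·p₂ ≈ (0.595, 0.576, 0.560); φ = arcsin(p_z) ≈ 34.08°, λ = atan2(p_y, p_x) ≈ 44.04°.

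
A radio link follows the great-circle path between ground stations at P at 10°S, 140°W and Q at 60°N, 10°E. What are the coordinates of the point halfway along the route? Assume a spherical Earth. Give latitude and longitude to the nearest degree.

The haversine formula gives a central angle δ ≈ 2.186 rad (125.2°) between the endpoints.
Interpolate at f = 1/2 with slerp weights a = sin((1−f)δ)/sin δ ≈ 1.087, b = sin(fδ)/sin δ ≈ 1.087.
p = a·p₁ + b·p₂ ≈ (-0.285, -0.594, 0.753); φ = arcsin(p_z) ≈ 48.82°, λ = atan2(p_y, p_x) ≈ -115.63°.

≈ 49°N, 116°W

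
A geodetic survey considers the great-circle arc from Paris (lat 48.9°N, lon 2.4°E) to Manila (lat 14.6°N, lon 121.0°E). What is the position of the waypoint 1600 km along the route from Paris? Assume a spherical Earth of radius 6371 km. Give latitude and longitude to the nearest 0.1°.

≈ lat 54.5°N, lon 23.9°E

From cos δ = sin φ₁ sin φ₂ + cos φ₁ cos φ₂ cos Δλ, the central angle is δ ≈ 1.686 rad (96.6°). The total great-circle distance is δ·R ≈ 1.686 × 6371 ≈ 10739 km, so the target fraction is f = 1600/10739 ≈ 0.149.
Interpolate at f ≈ 0.149 with slerp weights a = sin((1−f)δ)/sin δ ≈ 0.997, b = sin(fδ)/sin δ ≈ 0.250.
p = a·p₁ + b·p₂ ≈ (0.530, 0.235, 0.815); φ = arcsin(p_z) ≈ 54.55°, λ = atan2(p_y, p_x) ≈ 23.89°.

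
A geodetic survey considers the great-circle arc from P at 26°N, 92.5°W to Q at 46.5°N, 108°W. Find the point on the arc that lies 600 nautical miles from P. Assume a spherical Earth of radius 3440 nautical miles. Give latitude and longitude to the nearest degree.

≈ 35°N, 98°W

The haversine formula gives a central angle δ ≈ 0.417 rad (23.9°) between the endpoints. The total great-circle distance is δ·R ≈ 0.417 × 3440 ≈ 1436 nmi, so the target fraction is f = 600/1436 ≈ 0.418.
Interpolate at f ≈ 0.418 with slerp weights a = sin((1−f)δ)/sin δ ≈ 0.593, b = sin(fδ)/sin δ ≈ 0.428.
p = a·p₁ + b·p₂ ≈ (-0.114, -0.813, 0.571); φ = arcsin(p_z) ≈ 34.80°, λ = atan2(p_y, p_x) ≈ -98.00°.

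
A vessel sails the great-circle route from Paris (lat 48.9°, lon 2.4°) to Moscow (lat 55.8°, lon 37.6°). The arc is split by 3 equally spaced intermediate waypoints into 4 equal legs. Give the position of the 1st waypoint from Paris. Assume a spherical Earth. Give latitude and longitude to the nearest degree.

≈ lat 52°, lon 10°

Write both endpoints as unit vectors p₁, p₂ with components (cos φ cos λ, cos φ sin λ, sin φ).
The central angle between the endpoints is δ = arccos(p₁·p₂) ≈ 0.389 rad (22.3°).
Interpolate at f = 1/4 with slerp weights a = sin((1−f)δ)/sin δ ≈ 0.758, b = sin(fδ)/sin δ ≈ 0.256.
p = a·p₁ + b·p₂ ≈ (0.612, 0.109, 0.783); φ = arcsin(p_z) ≈ 51.56°, λ = atan2(p_y, p_x) ≈ 10.07°.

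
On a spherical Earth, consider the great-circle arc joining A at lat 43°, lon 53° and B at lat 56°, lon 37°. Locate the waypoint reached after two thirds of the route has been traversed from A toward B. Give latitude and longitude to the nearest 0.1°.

Convert each endpoint to a unit vector on the sphere (x = cos φ cos λ, y = cos φ sin λ, z = sin φ).
The central angle between the endpoints is δ = arccos(p₁·p₂) ≈ 0.289 rad (16.6°).
Interpolate at f = 2/3 with slerp weights a = sin((1−f)δ)/sin δ ≈ 0.337, b = sin(fδ)/sin δ ≈ 0.672.
p = a·p₁ + b·p₂ ≈ (0.449, 0.423, 0.787); φ = arcsin(p_z) ≈ 51.92°, λ = atan2(p_y, p_x) ≈ 43.33°.

≈ lat 51.9°, lon 43.3°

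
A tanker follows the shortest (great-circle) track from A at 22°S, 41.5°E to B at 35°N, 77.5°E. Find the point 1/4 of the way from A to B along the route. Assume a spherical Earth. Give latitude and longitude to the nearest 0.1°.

≈ 7.7°S, 50.2°E

From cos δ = sin φ₁ sin φ₂ + cos φ₁ cos φ₂ cos Δλ, the central angle is δ ≈ 1.160 rad (66.4°).
Interpolate at f = 1/4 with slerp weights a = sin((1−f)δ)/sin δ ≈ 0.834, b = sin(fδ)/sin δ ≈ 0.312.
p = a·p₁ + b·p₂ ≈ (0.634, 0.762, -0.133); φ = arcsin(p_z) ≈ -7.67°, λ = atan2(p_y, p_x) ≈ 50.21°.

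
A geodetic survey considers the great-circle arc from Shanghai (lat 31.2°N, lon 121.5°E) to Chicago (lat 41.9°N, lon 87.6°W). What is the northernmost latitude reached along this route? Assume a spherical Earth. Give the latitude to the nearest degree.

≈ 72°N

The great circle lies in the plane with unit normal n̂ = (p₁ × p₂)/|p₁ × p₂|.
Here n̂_z ≈ +0.317; the vertex latitude is φ_max = arccos|n̂_z| ≈ 71.5°.
Check via Clairaut: cos φ_max = |cos φ₁| · sin C = cos(31.2°)·sin(21.7°) ≈ 0.317, again giving ≈ 71.5°.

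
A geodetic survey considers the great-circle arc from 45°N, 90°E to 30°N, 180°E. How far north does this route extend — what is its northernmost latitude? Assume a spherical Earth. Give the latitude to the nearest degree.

≈ 49°N

The great circle lies in the plane with unit normal n̂ = (p₁ × p₂)/|p₁ × p₂|.
Here n̂_z ≈ +0.655; the vertex latitude is φ_max = arccos|n̂_z| ≈ 49.1°.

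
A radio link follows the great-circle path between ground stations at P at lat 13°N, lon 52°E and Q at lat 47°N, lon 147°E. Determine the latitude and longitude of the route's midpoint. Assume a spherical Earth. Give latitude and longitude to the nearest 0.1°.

The haversine formula gives a central angle δ ≈ 1.464 rad (83.9°) between the endpoints.
Interpolate at f = 1/2 with slerp weights a = sin((1−f)δ)/sin δ ≈ 0.672, b = sin(fδ)/sin δ ≈ 0.672.
p = a·p₁ + b·p₂ ≈ (0.019, 0.766, 0.643); φ = arcsin(p_z) ≈ 40.00°, λ = atan2(p_y, p_x) ≈ 88.60°.

≈ lat 40.0°N, lon 88.6°E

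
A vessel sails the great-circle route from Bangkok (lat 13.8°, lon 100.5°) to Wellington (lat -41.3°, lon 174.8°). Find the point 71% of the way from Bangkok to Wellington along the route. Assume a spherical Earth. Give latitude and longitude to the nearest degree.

≈ lat -29°, lon 147°

Convert each endpoint to a unit vector on the sphere (x = cos φ cos λ, y = cos φ sin λ, z = sin φ).
The central angle between the endpoints is δ = arccos(p₁·p₂) ≈ 1.531 rad (87.7°).
Interpolate at f = 0.71 with slerp weights a = sin((1−f)δ)/sin δ ≈ 0.430, b = sin(fδ)/sin δ ≈ 0.886.
p = a·p₁ + b·p₂ ≈ (-0.739, 0.471, -0.482); φ = arcsin(p_z) ≈ -28.83°, λ = atan2(p_y, p_x) ≈ 147.50°.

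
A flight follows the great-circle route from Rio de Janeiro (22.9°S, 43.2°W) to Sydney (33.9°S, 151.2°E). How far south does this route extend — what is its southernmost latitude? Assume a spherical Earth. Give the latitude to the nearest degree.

≈ 77°S

The great circle lies in the plane with unit normal n̂ = (p₁ × p₂)/|p₁ × p₂|.
Here n̂_z ≈ -0.223; the vertex latitude is φ_max = arccos|n̂_z| ≈ 77.1°.
Check via Clairaut: cos φ_max = |cos φ₁| · sin C = cos(22.9°)·sin(166.0°) ≈ 0.223, again giving ≈ 77.1°.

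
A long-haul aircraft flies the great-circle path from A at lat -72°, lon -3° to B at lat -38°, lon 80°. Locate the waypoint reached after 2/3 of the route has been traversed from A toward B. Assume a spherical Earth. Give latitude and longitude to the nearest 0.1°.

≈ lat -53.5°, lon 68.8°

Convert each endpoint to a unit vector on the sphere (x = cos φ cos λ, y = cos φ sin λ, z = sin φ).
The central angle between the endpoints is δ = arccos(p₁·p₂) ≈ 0.908 rad (52.0°).
Interpolate at f = 2/3 with slerp weights a = sin((1−f)δ)/sin δ ≈ 0.378, b = sin(fδ)/sin δ ≈ 0.722.
p = a·p₁ + b·p₂ ≈ (0.215, 0.554, -0.804); φ = arcsin(p_z) ≈ -53.52°, λ = atan2(p_y, p_x) ≈ 68.75°.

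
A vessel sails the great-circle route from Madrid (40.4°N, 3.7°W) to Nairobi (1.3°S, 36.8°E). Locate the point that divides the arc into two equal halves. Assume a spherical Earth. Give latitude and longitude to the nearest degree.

≈ (21°N, 19°E)

Write both endpoints as unit vectors p₁, p₂ with components (cos φ cos λ, cos φ sin λ, sin φ).
The central angle between the endpoints is δ = arccos(p₁·p₂) ≈ 0.971 rad (55.7°).
Interpolate at f = 1/2 with slerp weights a = sin((1−f)δ)/sin δ ≈ 0.565, b = sin(fδ)/sin δ ≈ 0.565.
p = a·p₁ + b·p₂ ≈ (0.882, 0.311, 0.354); φ = arcsin(p_z) ≈ 20.71°, λ = atan2(p_y, p_x) ≈ 19.41°.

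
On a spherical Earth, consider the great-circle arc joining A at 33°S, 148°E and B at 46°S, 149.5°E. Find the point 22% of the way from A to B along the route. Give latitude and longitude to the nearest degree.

From cos δ = sin φ₁ sin φ₂ + cos φ₁ cos φ₂ cos Δλ, the central angle is δ ≈ 0.228 rad (13.1°).
Interpolate at f = 0.22 with slerp weights a = sin((1−f)δ)/sin δ ≈ 0.783, b = sin(fδ)/sin δ ≈ 0.222.
p = a·p₁ + b·p₂ ≈ (-0.689, 0.426, -0.586); φ = arcsin(p_z) ≈ -35.86°, λ = atan2(p_y, p_x) ≈ 148.29°.

≈ 36°S, 148°E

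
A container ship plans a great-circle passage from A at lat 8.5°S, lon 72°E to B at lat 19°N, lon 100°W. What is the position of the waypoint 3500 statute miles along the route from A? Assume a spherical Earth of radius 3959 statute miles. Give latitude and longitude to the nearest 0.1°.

≈ lat 31.9°N, lon 40.0°E

Write both endpoints as unit vectors p₁, p₂ with components (cos φ cos λ, cos φ sin λ, sin φ).
The central angle between the endpoints is δ = arccos(p₁·p₂) ≈ 2.914 rad (166.9°). The total great-circle distance is δ·R ≈ 2.914 × 3959 ≈ 11536 mi, so the target fraction is f = 3500/11536 ≈ 0.303.
Interpolate at f ≈ 0.303 with slerp weights a = sin((1−f)δ)/sin δ ≈ 3.969, b = sin(fδ)/sin δ ≈ 3.424.
p = a·p₁ + b·p₂ ≈ (0.651, 0.546, 0.528); φ = arcsin(p_z) ≈ 31.87°, λ = atan2(p_y, p_x) ≈ 39.96°.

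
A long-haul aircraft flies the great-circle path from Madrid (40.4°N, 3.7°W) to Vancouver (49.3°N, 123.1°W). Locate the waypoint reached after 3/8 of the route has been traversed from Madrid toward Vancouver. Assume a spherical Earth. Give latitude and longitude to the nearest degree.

Convert each endpoint to a unit vector on the sphere (x = cos φ cos λ, y = cos φ sin λ, z = sin φ).
The central angle between the endpoints is δ = arccos(p₁·p₂) ≈ 1.321 rad (75.7°).
Interpolate at f = 3/8 with slerp weights a = sin((1−f)δ)/sin δ ≈ 0.758, b = sin(fδ)/sin δ ≈ 0.491.
p = a·p₁ + b·p₂ ≈ (0.402, -0.305, 0.863); φ = arcsin(p_z) ≈ 59.70°, λ = atan2(p_y, p_x) ≈ -37.23°.

≈ 60°N, 37°W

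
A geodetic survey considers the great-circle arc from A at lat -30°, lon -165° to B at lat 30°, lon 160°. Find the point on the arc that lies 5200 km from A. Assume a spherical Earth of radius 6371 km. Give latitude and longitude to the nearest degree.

≈ lat 11°, lon 172°

Write both endpoints as unit vectors p₁, p₂ with components (cos φ cos λ, cos φ sin λ, sin φ).
The central angle between the endpoints is δ = arccos(p₁·p₂) ≈ 1.198 rad (68.6°). The total great-circle distance is δ·R ≈ 1.198 × 6371 ≈ 7631 km, so the target fraction is f = 5200/7631 ≈ 0.681.
Interpolate at f ≈ 0.681 with slerp weights a = sin((1−f)δ)/sin δ ≈ 0.400, b = sin(fδ)/sin δ ≈ 0.782.
p = a·p₁ + b·p₂ ≈ (-0.971, 0.142, 0.191); φ = arcsin(p_z) ≈ 11.02°, λ = atan2(p_y, p_x) ≈ 171.68°.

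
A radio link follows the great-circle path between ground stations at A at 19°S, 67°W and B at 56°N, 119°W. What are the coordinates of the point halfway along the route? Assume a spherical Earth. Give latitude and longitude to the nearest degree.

From cos δ = sin φ₁ sin φ₂ + cos φ₁ cos φ₂ cos Δλ, the central angle is δ ≈ 1.515 rad (86.8°).
Interpolate at f = 1/2 with slerp weights a = sin((1−f)δ)/sin δ ≈ 0.688, b = sin(fδ)/sin δ ≈ 0.688.
p = a·p₁ + b·p₂ ≈ (0.068, -0.936, 0.347); φ = arcsin(p_z) ≈ 20.27°, λ = atan2(p_y, p_x) ≈ -85.86°.

≈ 20°N, 86°W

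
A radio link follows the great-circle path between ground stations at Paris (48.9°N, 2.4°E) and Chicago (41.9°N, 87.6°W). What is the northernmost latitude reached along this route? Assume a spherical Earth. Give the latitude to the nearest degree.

The great circle lies in the plane with unit normal n̂ = (p₁ × p₂)/|p₁ × p₂|.
Here n̂_z ≈ -0.566; the vertex latitude is φ_max = arccos|n̂_z| ≈ 55.5°.
Check via Clairaut: cos φ_max = |cos φ₁| · sin C = cos(48.9°)·sin(59.5°) ≈ 0.566, again giving ≈ 55.5°.

≈ 56°N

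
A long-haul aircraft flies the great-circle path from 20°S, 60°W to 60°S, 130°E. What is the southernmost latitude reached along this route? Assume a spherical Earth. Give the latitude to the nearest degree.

The great circle lies in the plane with unit normal n̂ = (p₁ × p₂)/|p₁ × p₂|.
Here n̂_z ≈ -0.083; the vertex latitude is φ_max = arccos|n̂_z| ≈ 85.3°.

≈ 85°S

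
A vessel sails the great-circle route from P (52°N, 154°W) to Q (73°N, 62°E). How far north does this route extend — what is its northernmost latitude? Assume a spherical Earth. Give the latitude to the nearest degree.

The great circle lies in the plane with unit normal n̂ = (p₁ × p₂)/|p₁ × p₂|.
Here n̂_z ≈ -0.133; the vertex latitude is φ_max = arccos|n̂_z| ≈ 82.3°.

≈ 82°N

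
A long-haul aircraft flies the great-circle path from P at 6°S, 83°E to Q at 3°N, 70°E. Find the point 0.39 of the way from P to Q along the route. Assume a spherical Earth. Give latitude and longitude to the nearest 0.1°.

≈ 2.5°S, 77.9°E

Convert each endpoint to a unit vector on the sphere (x = cos φ cos λ, y = cos φ sin λ, z = sin φ).
The central angle between the endpoints is δ = arccos(p₁·p₂) ≈ 0.276 rad (15.8°).
Interpolate at f = 0.39 with slerp weights a = sin((1−f)δ)/sin δ ≈ 0.615, b = sin(fδ)/sin δ ≈ 0.394.
p = a·p₁ + b·p₂ ≈ (0.209, 0.977, -0.044); φ = arcsin(p_z) ≈ -2.50°, λ = atan2(p_y, p_x) ≈ 77.91°.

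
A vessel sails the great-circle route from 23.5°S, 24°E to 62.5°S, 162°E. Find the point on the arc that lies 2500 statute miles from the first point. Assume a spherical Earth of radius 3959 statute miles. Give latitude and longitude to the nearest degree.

≈ 57°S, 43°E

Convert each endpoint to a unit vector on the sphere (x = cos φ cos λ, y = cos φ sin λ, z = sin φ).
The central angle between the endpoints is δ = arccos(p₁·p₂) ≈ 1.532 rad (87.8°). The total great-circle distance is δ·R ≈ 1.532 × 3959 ≈ 6064 mi, so the target fraction is f = 2500/6064 ≈ 0.412.
Interpolate at f ≈ 0.412 with slerp weights a = sin((1−f)δ)/sin δ ≈ 0.784, b = sin(fδ)/sin δ ≈ 0.591.
p = a·p₁ + b·p₂ ≈ (0.397, 0.377, -0.837); φ = arcsin(p_z) ≈ -56.79°, λ = atan2(p_y, p_x) ≈ 43.47°.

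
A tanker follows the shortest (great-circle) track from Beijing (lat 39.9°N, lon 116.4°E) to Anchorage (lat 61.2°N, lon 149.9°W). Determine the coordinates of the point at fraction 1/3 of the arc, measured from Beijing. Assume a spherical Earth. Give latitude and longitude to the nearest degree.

≈ lat 54°N, lon 135°E

Write both endpoints as unit vectors p₁, p₂ with components (cos φ cos λ, cos φ sin λ, sin φ).
The central angle between the endpoints is δ = arccos(p₁·p₂) ≈ 1.002 rad (57.4°).
Interpolate at f = 1/3 with slerp weights a = sin((1−f)δ)/sin δ ≈ 0.735, b = sin(fδ)/sin δ ≈ 0.389.
p = a·p₁ + b·p₂ ≈ (-0.413, 0.411, 0.813); φ = arcsin(p_z) ≈ 54.35°, λ = atan2(p_y, p_x) ≈ 135.12°.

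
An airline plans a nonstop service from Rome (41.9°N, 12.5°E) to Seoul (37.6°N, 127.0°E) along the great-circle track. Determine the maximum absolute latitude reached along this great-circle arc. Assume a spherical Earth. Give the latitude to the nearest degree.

The great circle lies in the plane with unit normal n̂ = (p₁ × p₂)/|p₁ × p₂|.
Here n̂_z ≈ +0.544; the vertex latitude is φ_max = arccos|n̂_z| ≈ 57.1°.

≈ 57°N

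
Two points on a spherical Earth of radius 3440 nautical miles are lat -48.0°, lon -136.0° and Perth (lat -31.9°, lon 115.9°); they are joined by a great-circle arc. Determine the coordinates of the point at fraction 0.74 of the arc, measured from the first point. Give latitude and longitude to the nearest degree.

The haversine formula gives a central angle δ ≈ 1.353 rad (77.5°) between the endpoints.
Interpolate at f = 0.74 with slerp weights a = sin((1−f)δ)/sin δ ≈ 0.353, b = sin(fδ)/sin δ ≈ 0.862.
p = a·p₁ + b·p₂ ≈ (-0.490, 0.495, -0.718); φ = arcsin(p_z) ≈ -45.89°, λ = atan2(p_y, p_x) ≈ 134.71°.

≈ lat -46°, lon 135°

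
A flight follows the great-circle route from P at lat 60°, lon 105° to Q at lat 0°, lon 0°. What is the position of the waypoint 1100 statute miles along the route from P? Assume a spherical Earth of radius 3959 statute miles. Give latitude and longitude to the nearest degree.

The haversine formula gives a central angle δ ≈ 1.701 rad (97.4°) between the endpoints. The total great-circle distance is δ·R ≈ 1.701 × 3959 ≈ 6733 mi, so the target fraction is f = 1100/6733 ≈ 0.163.
Interpolate at f ≈ 0.163 with slerp weights a = sin((1−f)δ)/sin δ ≈ 0.997, b = sin(fδ)/sin δ ≈ 0.277.
p = a·p₁ + b·p₂ ≈ (0.148, 0.482, 0.864); φ = arcsin(p_z) ≈ 59.75°, λ = atan2(p_y, p_x) ≈ 72.97°.

≈ lat 60°, lon 73°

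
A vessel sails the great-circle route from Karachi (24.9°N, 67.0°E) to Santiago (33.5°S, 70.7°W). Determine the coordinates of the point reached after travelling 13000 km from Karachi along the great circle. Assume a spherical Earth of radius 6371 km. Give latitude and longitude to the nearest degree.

Convert each endpoint to a unit vector on the sphere (x = cos φ cos λ, y = cos φ sin λ, z = sin φ).
The central angle between the endpoints is δ = arccos(p₁·p₂) ≈ 2.485 rad (142.4°). The total great-circle distance is δ·R ≈ 2.485 × 6371 ≈ 15829 km, so the target fraction is f = 13000/15829 ≈ 0.821.
Interpolate at f ≈ 0.821 with slerp weights a = sin((1−f)δ)/sin δ ≈ 0.703, b = sin(fδ)/sin δ ≈ 1.460.
p = a·p₁ + b·p₂ ≈ (0.652, -0.562, -0.510); φ = arcsin(p_z) ≈ -30.64°, λ = atan2(p_y, p_x) ≈ -40.76°.

≈ 31°S, 41°W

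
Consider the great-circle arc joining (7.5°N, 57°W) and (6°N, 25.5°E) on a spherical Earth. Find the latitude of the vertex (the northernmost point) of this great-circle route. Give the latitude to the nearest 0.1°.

The great circle lies in the plane with unit normal n̂ = (p₁ × p₂)/|p₁ × p₂|.
Here n̂_z ≈ +0.988; the vertex latitude is φ_max = arccos|n̂_z| ≈ 9.0°.
Check via Clairaut: cos φ_max = |cos φ₁| · sin C = cos(7.5°)·sin(85.0°) ≈ 0.988, again giving ≈ 9.0°.

≈ 9.0°N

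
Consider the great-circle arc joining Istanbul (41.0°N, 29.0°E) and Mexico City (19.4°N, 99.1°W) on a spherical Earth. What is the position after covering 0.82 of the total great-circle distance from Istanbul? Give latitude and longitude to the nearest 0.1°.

≈ 33.5°N, 85.7°W

Convert each endpoint to a unit vector on the sphere (x = cos φ cos λ, y = cos φ sin λ, z = sin φ).
The central angle between the endpoints is δ = arccos(p₁·p₂) ≈ 1.794 rad (102.8°).
Interpolate at f = 0.82 with slerp weights a = sin((1−f)δ)/sin δ ≈ 0.325, b = sin(fδ)/sin δ ≈ 1.020.
p = a·p₁ + b·p₂ ≈ (0.063, -0.831, 0.552); φ = arcsin(p_z) ≈ 33.53°, λ = atan2(p_y, p_x) ≈ -85.69°.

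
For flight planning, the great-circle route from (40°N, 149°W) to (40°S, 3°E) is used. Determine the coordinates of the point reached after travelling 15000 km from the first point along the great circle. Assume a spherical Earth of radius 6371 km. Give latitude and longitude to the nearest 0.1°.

≈ (32.7°S, 25.2°W)

Convert each endpoint to a unit vector on the sphere (x = cos φ cos λ, y = cos φ sin λ, z = sin φ).
The central angle between the endpoints is δ = arccos(p₁·p₂) ≈ 2.769 rad (158.6°). The total great-circle distance is δ·R ≈ 2.769 × 6371 ≈ 17640 km, so the target fraction is f = 15000/17640 ≈ 0.850.
Interpolate at f ≈ 0.850 with slerp weights a = sin((1−f)δ)/sin δ ≈ 1.105, b = sin(fδ)/sin δ ≈ 1.945.
p = a·p₁ + b·p₂ ≈ (0.762, -0.358, -0.540); φ = arcsin(p_z) ≈ -32.66°, λ = atan2(p_y, p_x) ≈ -25.18°.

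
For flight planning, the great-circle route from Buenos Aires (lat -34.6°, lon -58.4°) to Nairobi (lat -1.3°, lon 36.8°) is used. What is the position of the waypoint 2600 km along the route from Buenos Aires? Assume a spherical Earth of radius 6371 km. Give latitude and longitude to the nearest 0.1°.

Write both endpoints as unit vectors p₁, p₂ with components (cos φ cos λ, cos φ sin λ, sin φ).
The central angle between the endpoints is δ = arccos(p₁·p₂) ≈ 1.633 rad (93.5°). The total great-circle distance is δ·R ≈ 1.633 × 6371 ≈ 10401 km, so the target fraction is f = 2600/10401 ≈ 0.250.
Interpolate at f ≈ 0.250 with slerp weights a = sin((1−f)δ)/sin δ ≈ 0.942, b = sin(fδ)/sin δ ≈ 0.398.
p = a·p₁ + b·p₂ ≈ (0.725, -0.423, -0.544); φ = arcsin(p_z) ≈ -32.97°, λ = atan2(p_y, p_x) ≈ -30.24°.

≈ lat -33.0°, lon -30.2°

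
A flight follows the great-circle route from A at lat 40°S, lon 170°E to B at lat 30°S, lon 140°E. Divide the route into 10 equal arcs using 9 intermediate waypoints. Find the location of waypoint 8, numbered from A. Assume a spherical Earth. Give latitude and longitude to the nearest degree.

≈ lat 33°S, lon 145°E

From cos δ = sin φ₁ sin φ₂ + cos φ₁ cos φ₂ cos Δλ, the central angle is δ ≈ 0.460 rad (26.4°).
Interpolate at f = 8/10 with slerp weights a = sin((1−f)δ)/sin δ ≈ 0.207, b = sin(fδ)/sin δ ≈ 0.810.
p = a·p₁ + b·p₂ ≈ (-0.694, 0.479, -0.538); φ = arcsin(p_z) ≈ -32.56°, λ = atan2(p_y, p_x) ≈ 145.40°.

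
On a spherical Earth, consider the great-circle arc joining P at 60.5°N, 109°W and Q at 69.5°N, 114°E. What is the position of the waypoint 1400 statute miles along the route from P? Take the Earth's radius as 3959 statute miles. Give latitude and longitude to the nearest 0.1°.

≈ 77.8°N, 141.8°W

Write both endpoints as unit vectors p₁, p₂ with components (cos φ cos λ, cos φ sin λ, sin φ).
The central angle between the endpoints is δ = arccos(p₁·p₂) ≈ 0.811 rad (46.4°). The total great-circle distance is δ·R ≈ 0.811 × 3959 ≈ 3209 mi, so the target fraction is f = 1400/3209 ≈ 0.436.
Interpolate at f ≈ 0.436 with slerp weights a = sin((1−f)δ)/sin δ ≈ 0.609, b = sin(fδ)/sin δ ≈ 0.478.
p = a·p₁ + b·p₂ ≈ (-0.166, -0.131, 0.977); φ = arcsin(p_z) ≈ 77.82°, λ = atan2(p_y, p_x) ≈ -141.76°.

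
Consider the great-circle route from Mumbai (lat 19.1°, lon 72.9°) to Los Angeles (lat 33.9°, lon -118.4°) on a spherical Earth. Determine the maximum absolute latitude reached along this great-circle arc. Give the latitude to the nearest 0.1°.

≈ 79.1°

The great circle lies in the plane with unit normal n̂ = (p₁ × p₂)/|p₁ × p₂|.
Here n̂_z ≈ +0.190; the vertex latitude is φ_max = arccos|n̂_z| ≈ 79.1°.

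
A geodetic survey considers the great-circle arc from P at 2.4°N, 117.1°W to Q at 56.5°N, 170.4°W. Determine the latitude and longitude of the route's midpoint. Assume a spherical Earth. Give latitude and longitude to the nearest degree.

The haversine formula gives a central angle δ ≈ 1.198 rad (68.6°) between the endpoints.
Interpolate at f = 1/2 with slerp weights a = sin((1−f)δ)/sin δ ≈ 0.605, b = sin(fδ)/sin δ ≈ 0.605.
p = a·p₁ + b·p₂ ≈ (-0.605, -0.594, 0.530); φ = arcsin(p_z) ≈ 32.01°, λ = atan2(p_y, p_x) ≈ -135.52°.

≈ 32°N, 136°W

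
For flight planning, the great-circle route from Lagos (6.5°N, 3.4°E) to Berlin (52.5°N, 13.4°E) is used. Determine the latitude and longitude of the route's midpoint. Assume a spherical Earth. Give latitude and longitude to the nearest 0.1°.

The haversine formula gives a central angle δ ≈ 0.816 rad (46.7°) between the endpoints.
Interpolate at f = 1/2 with slerp weights a = sin((1−f)δ)/sin δ ≈ 0.545, b = sin(fδ)/sin δ ≈ 0.545.
p = a·p₁ + b·p₂ ≈ (0.863, 0.109, 0.494); φ = arcsin(p_z) ≈ 29.59°, λ = atan2(p_y, p_x) ≈ 7.20°.

≈ 29.6°N, 7.2°E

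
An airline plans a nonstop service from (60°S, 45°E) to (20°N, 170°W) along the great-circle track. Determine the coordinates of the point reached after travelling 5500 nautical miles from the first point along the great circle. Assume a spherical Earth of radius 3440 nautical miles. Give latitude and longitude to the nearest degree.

Write both endpoints as unit vectors p₁, p₂ with components (cos φ cos λ, cos φ sin λ, sin φ).
The central angle between the endpoints is δ = arccos(p₁·p₂) ≈ 2.320 rad (132.9°). The total great-circle distance is δ·R ≈ 2.320 × 3440 ≈ 7981 nmi, so the target fraction is f = 5500/7981 ≈ 0.689.
Interpolate at f ≈ 0.689 with slerp weights a = sin((1−f)δ)/sin δ ≈ 0.902, b = sin(fδ)/sin δ ≈ 1.365.
p = a·p₁ + b·p₂ ≈ (-0.945, 0.096, -0.314); φ = arcsin(p_z) ≈ -18.30°, λ = atan2(p_y, p_x) ≈ 174.19°.

≈ (18°S, 174°E)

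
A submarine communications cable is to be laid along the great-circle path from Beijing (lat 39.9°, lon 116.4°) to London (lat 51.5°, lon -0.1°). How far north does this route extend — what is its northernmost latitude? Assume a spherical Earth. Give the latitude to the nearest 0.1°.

The great circle lies in the plane with unit normal n̂ = (p₁ × p₂)/|p₁ × p₂|.
Here n̂_z ≈ -0.446; the vertex latitude is φ_max = arccos|n̂_z| ≈ 63.5°.

≈ 63.5°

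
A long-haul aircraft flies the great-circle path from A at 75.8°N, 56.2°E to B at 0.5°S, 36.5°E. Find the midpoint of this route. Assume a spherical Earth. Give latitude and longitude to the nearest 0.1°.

≈ 37.9°N, 40.3°E

From cos δ = sin φ₁ sin φ₂ + cos φ₁ cos φ₂ cos Δλ, the central angle is δ ≈ 1.346 rad (77.1°).
Interpolate at f = 1/2 with slerp weights a = sin((1−f)δ)/sin δ ≈ 0.640, b = sin(fδ)/sin δ ≈ 0.640.
p = a·p₁ + b·p₂ ≈ (0.601, 0.511, 0.614); φ = arcsin(p_z) ≈ 37.91°, λ = atan2(p_y, p_x) ≈ 40.34°.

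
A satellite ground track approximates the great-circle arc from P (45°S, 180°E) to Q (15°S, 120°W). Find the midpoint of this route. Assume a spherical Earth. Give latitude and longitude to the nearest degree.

≈ (34°S, 145°W)

From cos δ = sin φ₁ sin φ₂ + cos φ₁ cos φ₂ cos Δλ, the central angle is δ ≈ 1.019 rad (58.4°).
Interpolate at f = 1/2 with slerp weights a = sin((1−f)δ)/sin δ ≈ 0.573, b = sin(fδ)/sin δ ≈ 0.573.
p = a·p₁ + b·p₂ ≈ (-0.682, -0.479, -0.553); φ = arcsin(p_z) ≈ -33.59°, λ = atan2(p_y, p_x) ≈ -144.90°.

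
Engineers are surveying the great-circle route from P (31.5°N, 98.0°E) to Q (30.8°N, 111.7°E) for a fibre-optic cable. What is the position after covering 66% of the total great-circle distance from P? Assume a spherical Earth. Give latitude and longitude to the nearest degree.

The haversine formula gives a central angle δ ≈ 0.205 rad (11.7°) between the endpoints.
Interpolate at f = 0.66 with slerp weights a = sin((1−f)δ)/sin δ ≈ 0.342, b = sin(fδ)/sin δ ≈ 0.663.
p = a·p₁ + b·p₂ ≈ (-0.251, 0.818, 0.518); φ = arcsin(p_z) ≈ 31.20°, λ = atan2(p_y, p_x) ≈ 107.07°.

≈ (31°N, 107°E)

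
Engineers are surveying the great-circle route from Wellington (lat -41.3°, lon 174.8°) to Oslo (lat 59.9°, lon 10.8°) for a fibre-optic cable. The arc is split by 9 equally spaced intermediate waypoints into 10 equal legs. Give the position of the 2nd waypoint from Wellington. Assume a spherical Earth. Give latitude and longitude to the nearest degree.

Convert each endpoint to a unit vector on the sphere (x = cos φ cos λ, y = cos φ sin λ, z = sin φ).
The central angle between the endpoints is δ = arccos(p₁·p₂) ≈ 2.774 rad (158.9°).
Interpolate at f = 2/10 with slerp weights a = sin((1−f)δ)/sin δ ≈ 2.218, b = sin(fδ)/sin δ ≈ 1.466.
p = a·p₁ + b·p₂ ≈ (-0.937, 0.289, -0.196); φ = arcsin(p_z) ≈ -11.29°, λ = atan2(p_y, p_x) ≈ 162.88°.

≈ lat -11°, lon 163°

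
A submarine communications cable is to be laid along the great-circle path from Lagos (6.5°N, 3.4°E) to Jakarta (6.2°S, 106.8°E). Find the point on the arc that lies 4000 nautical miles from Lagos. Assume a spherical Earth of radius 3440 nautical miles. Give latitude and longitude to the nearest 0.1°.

≈ (1.8°S, 69.6°E)

Write both endpoints as unit vectors p₁, p₂ with components (cos φ cos λ, cos φ sin λ, sin φ).
The central angle between the endpoints is δ = arccos(p₁·p₂) ≈ 1.814 rad (104.0°). The total great-circle distance is δ·R ≈ 1.814 × 3440 ≈ 6241 nmi, so the target fraction is f = 4000/6241 ≈ 0.641.
Interpolate at f ≈ 0.641 with slerp weights a = sin((1−f)δ)/sin δ ≈ 0.625, b = sin(fδ)/sin δ ≈ 0.946.
p = a·p₁ + b·p₂ ≈ (0.348, 0.937, -0.031); φ = arcsin(p_z) ≈ -1.80°, λ = atan2(p_y, p_x) ≈ 69.63°.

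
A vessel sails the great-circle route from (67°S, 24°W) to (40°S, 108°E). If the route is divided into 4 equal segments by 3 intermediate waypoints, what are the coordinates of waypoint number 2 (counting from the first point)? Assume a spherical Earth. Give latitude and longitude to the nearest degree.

The haversine formula gives a central angle δ ≈ 1.169 rad (67.0°) between the endpoints.
Interpolate at f = 2/4 with slerp weights a = sin((1−f)δ)/sin δ ≈ 0.599, b = sin(fδ)/sin δ ≈ 0.599.
p = a·p₁ + b·p₂ ≈ (0.072, 0.341, -0.937); φ = arcsin(p_z) ≈ -69.57°, λ = atan2(p_y, p_x) ≈ 78.08°.

≈ (70°S, 78°E)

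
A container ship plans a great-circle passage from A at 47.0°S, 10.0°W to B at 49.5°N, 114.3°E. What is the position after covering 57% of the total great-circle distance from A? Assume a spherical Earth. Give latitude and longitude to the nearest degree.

Write both endpoints as unit vectors p₁, p₂ with components (cos φ cos λ, cos φ sin λ, sin φ).
The central angle between the endpoints is δ = arccos(p₁·p₂) ≈ 2.508 rad (143.7°).
Interpolate at f = 0.57 with slerp weights a = sin((1−f)δ)/sin δ ≈ 1.488, b = sin(fδ)/sin δ ≈ 1.672.
p = a·p₁ + b·p₂ ≈ (0.552, 0.813, 0.183); φ = arcsin(p_z) ≈ 10.54°, λ = atan2(p_y, p_x) ≈ 55.81°.

≈ 11°N, 56°E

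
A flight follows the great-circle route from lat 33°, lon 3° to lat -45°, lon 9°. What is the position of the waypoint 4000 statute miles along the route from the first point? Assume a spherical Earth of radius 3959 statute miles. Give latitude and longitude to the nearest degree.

The haversine formula gives a central angle δ ≈ 1.365 rad (78.2°) between the endpoints. The total great-circle distance is δ·R ≈ 1.365 × 3959 ≈ 5403 mi, so the target fraction is f = 4000/5403 ≈ 0.740.
Interpolate at f ≈ 0.740 with slerp weights a = sin((1−f)δ)/sin δ ≈ 0.354, b = sin(fδ)/sin δ ≈ 0.865.
p = a·p₁ + b·p₂ ≈ (0.901, 0.111, -0.419); φ = arcsin(p_z) ≈ -24.76°, λ = atan2(p_y, p_x) ≈ 7.04°.

≈ lat -25°, lon 7°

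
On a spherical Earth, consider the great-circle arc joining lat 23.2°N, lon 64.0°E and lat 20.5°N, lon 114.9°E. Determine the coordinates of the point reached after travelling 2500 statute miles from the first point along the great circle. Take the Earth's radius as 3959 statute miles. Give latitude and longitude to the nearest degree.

Convert each endpoint to a unit vector on the sphere (x = cos φ cos λ, y = cos φ sin λ, z = sin φ).
The central angle between the endpoints is δ = arccos(p₁·p₂) ≈ 0.822 rad (47.1°). The total great-circle distance is δ·R ≈ 0.822 × 3959 ≈ 3253 mi, so the target fraction is f = 2500/3253 ≈ 0.768.
Interpolate at f ≈ 0.768 with slerp weights a = sin((1−f)δ)/sin δ ≈ 0.258, b = sin(fδ)/sin δ ≈ 0.806.
p = a·p₁ + b·p₂ ≈ (-0.214, 0.898, 0.384); φ = arcsin(p_z) ≈ 22.58°, λ = atan2(p_y, p_x) ≈ 103.39°.

≈ lat 23°N, lon 103°E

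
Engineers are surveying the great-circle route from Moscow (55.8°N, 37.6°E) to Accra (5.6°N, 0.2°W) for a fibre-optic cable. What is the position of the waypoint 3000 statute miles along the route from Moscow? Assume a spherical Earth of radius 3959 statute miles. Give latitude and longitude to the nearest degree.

From cos δ = sin φ₁ sin φ₂ + cos φ₁ cos φ₂ cos Δλ, the central angle is δ ≈ 1.021 rad (58.5°). The total great-circle distance is δ·R ≈ 1.021 × 3959 ≈ 4041 mi, so the target fraction is f = 3000/4041 ≈ 0.742.
Interpolate at f ≈ 0.742 with slerp weights a = sin((1−f)δ)/sin δ ≈ 0.305, b = sin(fδ)/sin δ ≈ 0.806.
p = a·p₁ + b·p₂ ≈ (0.938, 0.102, 0.331); φ = arcsin(p_z) ≈ 19.32°, λ = atan2(p_y, p_x) ≈ 6.19°.

≈ 19°N, 6°E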